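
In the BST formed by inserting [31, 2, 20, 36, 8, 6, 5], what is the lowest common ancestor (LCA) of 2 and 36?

Tree insertion order: [31, 2, 20, 36, 8, 6, 5]
Tree (level-order array): [31, 2, 36, None, 20, None, None, 8, None, 6, None, 5]
In a BST, the LCA of p=2, q=36 is the first node v on the
root-to-leaf path with p <= v <= q (go left if both < v, right if both > v).
Walk from root:
  at 31: 2 <= 31 <= 36, this is the LCA
LCA = 31


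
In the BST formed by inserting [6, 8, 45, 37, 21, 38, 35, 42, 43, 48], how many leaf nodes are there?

Tree built from: [6, 8, 45, 37, 21, 38, 35, 42, 43, 48]
Tree (level-order array): [6, None, 8, None, 45, 37, 48, 21, 38, None, None, None, 35, None, 42, None, None, None, 43]
Rule: A leaf has 0 children.
Per-node child counts:
  node 6: 1 child(ren)
  node 8: 1 child(ren)
  node 45: 2 child(ren)
  node 37: 2 child(ren)
  node 21: 1 child(ren)
  node 35: 0 child(ren)
  node 38: 1 child(ren)
  node 42: 1 child(ren)
  node 43: 0 child(ren)
  node 48: 0 child(ren)
Matching nodes: [35, 43, 48]
Count of leaf nodes: 3


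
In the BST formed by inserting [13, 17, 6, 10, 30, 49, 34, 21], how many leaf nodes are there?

Tree built from: [13, 17, 6, 10, 30, 49, 34, 21]
Tree (level-order array): [13, 6, 17, None, 10, None, 30, None, None, 21, 49, None, None, 34]
Rule: A leaf has 0 children.
Per-node child counts:
  node 13: 2 child(ren)
  node 6: 1 child(ren)
  node 10: 0 child(ren)
  node 17: 1 child(ren)
  node 30: 2 child(ren)
  node 21: 0 child(ren)
  node 49: 1 child(ren)
  node 34: 0 child(ren)
Matching nodes: [10, 21, 34]
Count of leaf nodes: 3


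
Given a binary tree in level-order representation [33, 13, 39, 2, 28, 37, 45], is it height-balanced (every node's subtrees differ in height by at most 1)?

Tree (level-order array): [33, 13, 39, 2, 28, 37, 45]
Definition: a tree is height-balanced if, at every node, |h(left) - h(right)| <= 1 (empty subtree has height -1).
Bottom-up per-node check:
  node 2: h_left=-1, h_right=-1, diff=0 [OK], height=0
  node 28: h_left=-1, h_right=-1, diff=0 [OK], height=0
  node 13: h_left=0, h_right=0, diff=0 [OK], height=1
  node 37: h_left=-1, h_right=-1, diff=0 [OK], height=0
  node 45: h_left=-1, h_right=-1, diff=0 [OK], height=0
  node 39: h_left=0, h_right=0, diff=0 [OK], height=1
  node 33: h_left=1, h_right=1, diff=0 [OK], height=2
All nodes satisfy the balance condition.
Result: Balanced


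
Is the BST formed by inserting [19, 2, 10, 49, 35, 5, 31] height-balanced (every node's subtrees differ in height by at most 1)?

Tree (level-order array): [19, 2, 49, None, 10, 35, None, 5, None, 31]
Definition: a tree is height-balanced if, at every node, |h(left) - h(right)| <= 1 (empty subtree has height -1).
Bottom-up per-node check:
  node 5: h_left=-1, h_right=-1, diff=0 [OK], height=0
  node 10: h_left=0, h_right=-1, diff=1 [OK], height=1
  node 2: h_left=-1, h_right=1, diff=2 [FAIL (|-1-1|=2 > 1)], height=2
  node 31: h_left=-1, h_right=-1, diff=0 [OK], height=0
  node 35: h_left=0, h_right=-1, diff=1 [OK], height=1
  node 49: h_left=1, h_right=-1, diff=2 [FAIL (|1--1|=2 > 1)], height=2
  node 19: h_left=2, h_right=2, diff=0 [OK], height=3
Node 2 violates the condition: |-1 - 1| = 2 > 1.
Result: Not balanced


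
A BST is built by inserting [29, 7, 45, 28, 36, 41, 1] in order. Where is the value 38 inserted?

Starting tree (level order): [29, 7, 45, 1, 28, 36, None, None, None, None, None, None, 41]
Insertion path: 29 -> 45 -> 36 -> 41
Result: insert 38 as left child of 41
Final tree (level order): [29, 7, 45, 1, 28, 36, None, None, None, None, None, None, 41, 38]


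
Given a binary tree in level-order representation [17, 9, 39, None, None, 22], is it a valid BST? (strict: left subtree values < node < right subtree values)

Level-order array: [17, 9, 39, None, None, 22]
Validate using subtree bounds (lo, hi): at each node, require lo < value < hi,
then recurse left with hi=value and right with lo=value.
Preorder trace (stopping at first violation):
  at node 17 with bounds (-inf, +inf): OK
  at node 9 with bounds (-inf, 17): OK
  at node 39 with bounds (17, +inf): OK
  at node 22 with bounds (17, 39): OK
No violation found at any node.
Result: Valid BST


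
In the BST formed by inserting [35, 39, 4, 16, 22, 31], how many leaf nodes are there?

Tree built from: [35, 39, 4, 16, 22, 31]
Tree (level-order array): [35, 4, 39, None, 16, None, None, None, 22, None, 31]
Rule: A leaf has 0 children.
Per-node child counts:
  node 35: 2 child(ren)
  node 4: 1 child(ren)
  node 16: 1 child(ren)
  node 22: 1 child(ren)
  node 31: 0 child(ren)
  node 39: 0 child(ren)
Matching nodes: [31, 39]
Count of leaf nodes: 2


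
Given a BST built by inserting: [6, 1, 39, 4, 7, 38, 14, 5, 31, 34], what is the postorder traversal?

Tree insertion order: [6, 1, 39, 4, 7, 38, 14, 5, 31, 34]
Tree (level-order array): [6, 1, 39, None, 4, 7, None, None, 5, None, 38, None, None, 14, None, None, 31, None, 34]
Postorder traversal: [5, 4, 1, 34, 31, 14, 38, 7, 39, 6]


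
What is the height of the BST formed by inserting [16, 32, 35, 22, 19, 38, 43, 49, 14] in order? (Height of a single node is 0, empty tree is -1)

Insertion order: [16, 32, 35, 22, 19, 38, 43, 49, 14]
Tree (level-order array): [16, 14, 32, None, None, 22, 35, 19, None, None, 38, None, None, None, 43, None, 49]
Compute height bottom-up (empty subtree = -1):
  height(14) = 1 + max(-1, -1) = 0
  height(19) = 1 + max(-1, -1) = 0
  height(22) = 1 + max(0, -1) = 1
  height(49) = 1 + max(-1, -1) = 0
  height(43) = 1 + max(-1, 0) = 1
  height(38) = 1 + max(-1, 1) = 2
  height(35) = 1 + max(-1, 2) = 3
  height(32) = 1 + max(1, 3) = 4
  height(16) = 1 + max(0, 4) = 5
Height = 5


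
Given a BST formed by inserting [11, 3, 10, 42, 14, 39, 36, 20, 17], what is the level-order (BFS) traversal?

Tree insertion order: [11, 3, 10, 42, 14, 39, 36, 20, 17]
Tree (level-order array): [11, 3, 42, None, 10, 14, None, None, None, None, 39, 36, None, 20, None, 17]
BFS from the root, enqueuing left then right child of each popped node:
  queue [11] -> pop 11, enqueue [3, 42], visited so far: [11]
  queue [3, 42] -> pop 3, enqueue [10], visited so far: [11, 3]
  queue [42, 10] -> pop 42, enqueue [14], visited so far: [11, 3, 42]
  queue [10, 14] -> pop 10, enqueue [none], visited so far: [11, 3, 42, 10]
  queue [14] -> pop 14, enqueue [39], visited so far: [11, 3, 42, 10, 14]
  queue [39] -> pop 39, enqueue [36], visited so far: [11, 3, 42, 10, 14, 39]
  queue [36] -> pop 36, enqueue [20], visited so far: [11, 3, 42, 10, 14, 39, 36]
  queue [20] -> pop 20, enqueue [17], visited so far: [11, 3, 42, 10, 14, 39, 36, 20]
  queue [17] -> pop 17, enqueue [none], visited so far: [11, 3, 42, 10, 14, 39, 36, 20, 17]
Result: [11, 3, 42, 10, 14, 39, 36, 20, 17]


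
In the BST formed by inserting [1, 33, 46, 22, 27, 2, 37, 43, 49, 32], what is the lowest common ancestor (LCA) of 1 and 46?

Tree insertion order: [1, 33, 46, 22, 27, 2, 37, 43, 49, 32]
Tree (level-order array): [1, None, 33, 22, 46, 2, 27, 37, 49, None, None, None, 32, None, 43]
In a BST, the LCA of p=1, q=46 is the first node v on the
root-to-leaf path with p <= v <= q (go left if both < v, right if both > v).
Walk from root:
  at 1: 1 <= 1 <= 46, this is the LCA
LCA = 1


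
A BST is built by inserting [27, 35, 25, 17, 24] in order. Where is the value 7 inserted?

Starting tree (level order): [27, 25, 35, 17, None, None, None, None, 24]
Insertion path: 27 -> 25 -> 17
Result: insert 7 as left child of 17
Final tree (level order): [27, 25, 35, 17, None, None, None, 7, 24]


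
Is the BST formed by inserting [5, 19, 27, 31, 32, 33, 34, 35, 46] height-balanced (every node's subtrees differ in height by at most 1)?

Tree (level-order array): [5, None, 19, None, 27, None, 31, None, 32, None, 33, None, 34, None, 35, None, 46]
Definition: a tree is height-balanced if, at every node, |h(left) - h(right)| <= 1 (empty subtree has height -1).
Bottom-up per-node check:
  node 46: h_left=-1, h_right=-1, diff=0 [OK], height=0
  node 35: h_left=-1, h_right=0, diff=1 [OK], height=1
  node 34: h_left=-1, h_right=1, diff=2 [FAIL (|-1-1|=2 > 1)], height=2
  node 33: h_left=-1, h_right=2, diff=3 [FAIL (|-1-2|=3 > 1)], height=3
  node 32: h_left=-1, h_right=3, diff=4 [FAIL (|-1-3|=4 > 1)], height=4
  node 31: h_left=-1, h_right=4, diff=5 [FAIL (|-1-4|=5 > 1)], height=5
  node 27: h_left=-1, h_right=5, diff=6 [FAIL (|-1-5|=6 > 1)], height=6
  node 19: h_left=-1, h_right=6, diff=7 [FAIL (|-1-6|=7 > 1)], height=7
  node 5: h_left=-1, h_right=7, diff=8 [FAIL (|-1-7|=8 > 1)], height=8
Node 34 violates the condition: |-1 - 1| = 2 > 1.
Result: Not balanced


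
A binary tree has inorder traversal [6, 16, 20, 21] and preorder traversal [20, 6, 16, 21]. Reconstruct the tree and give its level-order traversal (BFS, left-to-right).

Inorder:  [6, 16, 20, 21]
Preorder: [20, 6, 16, 21]
Algorithm: preorder visits root first, so consume preorder in order;
for each root, split the current inorder slice at that value into
left-subtree inorder and right-subtree inorder, then recurse.
Recursive splits:
  root=20; inorder splits into left=[6, 16], right=[21]
  root=6; inorder splits into left=[], right=[16]
  root=16; inorder splits into left=[], right=[]
  root=21; inorder splits into left=[], right=[]
Reconstructed level-order: [20, 6, 21, 16]


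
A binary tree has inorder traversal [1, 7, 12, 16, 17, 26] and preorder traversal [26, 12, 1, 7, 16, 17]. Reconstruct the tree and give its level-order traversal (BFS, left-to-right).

Inorder:  [1, 7, 12, 16, 17, 26]
Preorder: [26, 12, 1, 7, 16, 17]
Algorithm: preorder visits root first, so consume preorder in order;
for each root, split the current inorder slice at that value into
left-subtree inorder and right-subtree inorder, then recurse.
Recursive splits:
  root=26; inorder splits into left=[1, 7, 12, 16, 17], right=[]
  root=12; inorder splits into left=[1, 7], right=[16, 17]
  root=1; inorder splits into left=[], right=[7]
  root=7; inorder splits into left=[], right=[]
  root=16; inorder splits into left=[], right=[17]
  root=17; inorder splits into left=[], right=[]
Reconstructed level-order: [26, 12, 1, 16, 7, 17]


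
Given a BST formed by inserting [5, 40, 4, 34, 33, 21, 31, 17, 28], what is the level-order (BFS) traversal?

Tree insertion order: [5, 40, 4, 34, 33, 21, 31, 17, 28]
Tree (level-order array): [5, 4, 40, None, None, 34, None, 33, None, 21, None, 17, 31, None, None, 28]
BFS from the root, enqueuing left then right child of each popped node:
  queue [5] -> pop 5, enqueue [4, 40], visited so far: [5]
  queue [4, 40] -> pop 4, enqueue [none], visited so far: [5, 4]
  queue [40] -> pop 40, enqueue [34], visited so far: [5, 4, 40]
  queue [34] -> pop 34, enqueue [33], visited so far: [5, 4, 40, 34]
  queue [33] -> pop 33, enqueue [21], visited so far: [5, 4, 40, 34, 33]
  queue [21] -> pop 21, enqueue [17, 31], visited so far: [5, 4, 40, 34, 33, 21]
  queue [17, 31] -> pop 17, enqueue [none], visited so far: [5, 4, 40, 34, 33, 21, 17]
  queue [31] -> pop 31, enqueue [28], visited so far: [5, 4, 40, 34, 33, 21, 17, 31]
  queue [28] -> pop 28, enqueue [none], visited so far: [5, 4, 40, 34, 33, 21, 17, 31, 28]
Result: [5, 4, 40, 34, 33, 21, 17, 31, 28]


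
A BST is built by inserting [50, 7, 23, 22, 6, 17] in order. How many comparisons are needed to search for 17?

Search path for 17: 50 -> 7 -> 23 -> 22 -> 17
Found: True
Comparisons: 5


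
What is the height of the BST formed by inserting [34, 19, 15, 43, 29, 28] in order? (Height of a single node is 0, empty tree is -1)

Insertion order: [34, 19, 15, 43, 29, 28]
Tree (level-order array): [34, 19, 43, 15, 29, None, None, None, None, 28]
Compute height bottom-up (empty subtree = -1):
  height(15) = 1 + max(-1, -1) = 0
  height(28) = 1 + max(-1, -1) = 0
  height(29) = 1 + max(0, -1) = 1
  height(19) = 1 + max(0, 1) = 2
  height(43) = 1 + max(-1, -1) = 0
  height(34) = 1 + max(2, 0) = 3
Height = 3


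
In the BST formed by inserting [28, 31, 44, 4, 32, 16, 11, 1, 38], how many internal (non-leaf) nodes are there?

Tree built from: [28, 31, 44, 4, 32, 16, 11, 1, 38]
Tree (level-order array): [28, 4, 31, 1, 16, None, 44, None, None, 11, None, 32, None, None, None, None, 38]
Rule: An internal node has at least one child.
Per-node child counts:
  node 28: 2 child(ren)
  node 4: 2 child(ren)
  node 1: 0 child(ren)
  node 16: 1 child(ren)
  node 11: 0 child(ren)
  node 31: 1 child(ren)
  node 44: 1 child(ren)
  node 32: 1 child(ren)
  node 38: 0 child(ren)
Matching nodes: [28, 4, 16, 31, 44, 32]
Count of internal (non-leaf) nodes: 6


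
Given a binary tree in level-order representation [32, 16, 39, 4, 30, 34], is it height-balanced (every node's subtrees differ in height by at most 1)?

Tree (level-order array): [32, 16, 39, 4, 30, 34]
Definition: a tree is height-balanced if, at every node, |h(left) - h(right)| <= 1 (empty subtree has height -1).
Bottom-up per-node check:
  node 4: h_left=-1, h_right=-1, diff=0 [OK], height=0
  node 30: h_left=-1, h_right=-1, diff=0 [OK], height=0
  node 16: h_left=0, h_right=0, diff=0 [OK], height=1
  node 34: h_left=-1, h_right=-1, diff=0 [OK], height=0
  node 39: h_left=0, h_right=-1, diff=1 [OK], height=1
  node 32: h_left=1, h_right=1, diff=0 [OK], height=2
All nodes satisfy the balance condition.
Result: Balanced


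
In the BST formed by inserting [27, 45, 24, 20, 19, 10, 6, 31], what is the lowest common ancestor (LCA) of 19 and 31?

Tree insertion order: [27, 45, 24, 20, 19, 10, 6, 31]
Tree (level-order array): [27, 24, 45, 20, None, 31, None, 19, None, None, None, 10, None, 6]
In a BST, the LCA of p=19, q=31 is the first node v on the
root-to-leaf path with p <= v <= q (go left if both < v, right if both > v).
Walk from root:
  at 27: 19 <= 27 <= 31, this is the LCA
LCA = 27


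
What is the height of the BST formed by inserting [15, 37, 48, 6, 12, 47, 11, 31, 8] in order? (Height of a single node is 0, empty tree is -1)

Insertion order: [15, 37, 48, 6, 12, 47, 11, 31, 8]
Tree (level-order array): [15, 6, 37, None, 12, 31, 48, 11, None, None, None, 47, None, 8]
Compute height bottom-up (empty subtree = -1):
  height(8) = 1 + max(-1, -1) = 0
  height(11) = 1 + max(0, -1) = 1
  height(12) = 1 + max(1, -1) = 2
  height(6) = 1 + max(-1, 2) = 3
  height(31) = 1 + max(-1, -1) = 0
  height(47) = 1 + max(-1, -1) = 0
  height(48) = 1 + max(0, -1) = 1
  height(37) = 1 + max(0, 1) = 2
  height(15) = 1 + max(3, 2) = 4
Height = 4


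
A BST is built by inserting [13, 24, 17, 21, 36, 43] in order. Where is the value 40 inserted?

Starting tree (level order): [13, None, 24, 17, 36, None, 21, None, 43]
Insertion path: 13 -> 24 -> 36 -> 43
Result: insert 40 as left child of 43
Final tree (level order): [13, None, 24, 17, 36, None, 21, None, 43, None, None, 40]


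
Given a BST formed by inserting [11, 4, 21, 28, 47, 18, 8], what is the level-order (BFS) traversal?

Tree insertion order: [11, 4, 21, 28, 47, 18, 8]
Tree (level-order array): [11, 4, 21, None, 8, 18, 28, None, None, None, None, None, 47]
BFS from the root, enqueuing left then right child of each popped node:
  queue [11] -> pop 11, enqueue [4, 21], visited so far: [11]
  queue [4, 21] -> pop 4, enqueue [8], visited so far: [11, 4]
  queue [21, 8] -> pop 21, enqueue [18, 28], visited so far: [11, 4, 21]
  queue [8, 18, 28] -> pop 8, enqueue [none], visited so far: [11, 4, 21, 8]
  queue [18, 28] -> pop 18, enqueue [none], visited so far: [11, 4, 21, 8, 18]
  queue [28] -> pop 28, enqueue [47], visited so far: [11, 4, 21, 8, 18, 28]
  queue [47] -> pop 47, enqueue [none], visited so far: [11, 4, 21, 8, 18, 28, 47]
Result: [11, 4, 21, 8, 18, 28, 47]


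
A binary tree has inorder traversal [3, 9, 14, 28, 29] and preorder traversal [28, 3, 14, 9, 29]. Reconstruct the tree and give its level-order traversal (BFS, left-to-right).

Inorder:  [3, 9, 14, 28, 29]
Preorder: [28, 3, 14, 9, 29]
Algorithm: preorder visits root first, so consume preorder in order;
for each root, split the current inorder slice at that value into
left-subtree inorder and right-subtree inorder, then recurse.
Recursive splits:
  root=28; inorder splits into left=[3, 9, 14], right=[29]
  root=3; inorder splits into left=[], right=[9, 14]
  root=14; inorder splits into left=[9], right=[]
  root=9; inorder splits into left=[], right=[]
  root=29; inorder splits into left=[], right=[]
Reconstructed level-order: [28, 3, 29, 14, 9]


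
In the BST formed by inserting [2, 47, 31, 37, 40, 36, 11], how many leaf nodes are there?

Tree built from: [2, 47, 31, 37, 40, 36, 11]
Tree (level-order array): [2, None, 47, 31, None, 11, 37, None, None, 36, 40]
Rule: A leaf has 0 children.
Per-node child counts:
  node 2: 1 child(ren)
  node 47: 1 child(ren)
  node 31: 2 child(ren)
  node 11: 0 child(ren)
  node 37: 2 child(ren)
  node 36: 0 child(ren)
  node 40: 0 child(ren)
Matching nodes: [11, 36, 40]
Count of leaf nodes: 3


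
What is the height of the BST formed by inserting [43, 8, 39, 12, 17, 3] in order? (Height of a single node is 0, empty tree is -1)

Insertion order: [43, 8, 39, 12, 17, 3]
Tree (level-order array): [43, 8, None, 3, 39, None, None, 12, None, None, 17]
Compute height bottom-up (empty subtree = -1):
  height(3) = 1 + max(-1, -1) = 0
  height(17) = 1 + max(-1, -1) = 0
  height(12) = 1 + max(-1, 0) = 1
  height(39) = 1 + max(1, -1) = 2
  height(8) = 1 + max(0, 2) = 3
  height(43) = 1 + max(3, -1) = 4
Height = 4


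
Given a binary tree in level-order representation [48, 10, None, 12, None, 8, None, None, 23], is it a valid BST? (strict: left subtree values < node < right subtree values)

Level-order array: [48, 10, None, 12, None, 8, None, None, 23]
Validate using subtree bounds (lo, hi): at each node, require lo < value < hi,
then recurse left with hi=value and right with lo=value.
Preorder trace (stopping at first violation):
  at node 48 with bounds (-inf, +inf): OK
  at node 10 with bounds (-inf, 48): OK
  at node 12 with bounds (-inf, 10): VIOLATION
Node 12 violates its bound: not (-inf < 12 < 10).
Result: Not a valid BST


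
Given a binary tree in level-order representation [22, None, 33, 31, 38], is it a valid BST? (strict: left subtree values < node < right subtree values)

Level-order array: [22, None, 33, 31, 38]
Validate using subtree bounds (lo, hi): at each node, require lo < value < hi,
then recurse left with hi=value and right with lo=value.
Preorder trace (stopping at first violation):
  at node 22 with bounds (-inf, +inf): OK
  at node 33 with bounds (22, +inf): OK
  at node 31 with bounds (22, 33): OK
  at node 38 with bounds (33, +inf): OK
No violation found at any node.
Result: Valid BST


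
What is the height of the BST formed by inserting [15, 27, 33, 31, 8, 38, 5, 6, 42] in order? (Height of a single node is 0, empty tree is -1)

Insertion order: [15, 27, 33, 31, 8, 38, 5, 6, 42]
Tree (level-order array): [15, 8, 27, 5, None, None, 33, None, 6, 31, 38, None, None, None, None, None, 42]
Compute height bottom-up (empty subtree = -1):
  height(6) = 1 + max(-1, -1) = 0
  height(5) = 1 + max(-1, 0) = 1
  height(8) = 1 + max(1, -1) = 2
  height(31) = 1 + max(-1, -1) = 0
  height(42) = 1 + max(-1, -1) = 0
  height(38) = 1 + max(-1, 0) = 1
  height(33) = 1 + max(0, 1) = 2
  height(27) = 1 + max(-1, 2) = 3
  height(15) = 1 + max(2, 3) = 4
Height = 4


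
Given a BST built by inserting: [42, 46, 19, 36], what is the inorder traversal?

Tree insertion order: [42, 46, 19, 36]
Tree (level-order array): [42, 19, 46, None, 36]
Inorder traversal: [19, 36, 42, 46]


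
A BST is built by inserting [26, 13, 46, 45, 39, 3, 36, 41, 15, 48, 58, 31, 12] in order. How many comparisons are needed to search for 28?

Search path for 28: 26 -> 46 -> 45 -> 39 -> 36 -> 31
Found: False
Comparisons: 6


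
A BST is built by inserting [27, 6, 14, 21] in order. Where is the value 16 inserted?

Starting tree (level order): [27, 6, None, None, 14, None, 21]
Insertion path: 27 -> 6 -> 14 -> 21
Result: insert 16 as left child of 21
Final tree (level order): [27, 6, None, None, 14, None, 21, 16]


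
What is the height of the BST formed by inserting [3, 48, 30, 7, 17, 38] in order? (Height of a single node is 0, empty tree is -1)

Insertion order: [3, 48, 30, 7, 17, 38]
Tree (level-order array): [3, None, 48, 30, None, 7, 38, None, 17]
Compute height bottom-up (empty subtree = -1):
  height(17) = 1 + max(-1, -1) = 0
  height(7) = 1 + max(-1, 0) = 1
  height(38) = 1 + max(-1, -1) = 0
  height(30) = 1 + max(1, 0) = 2
  height(48) = 1 + max(2, -1) = 3
  height(3) = 1 + max(-1, 3) = 4
Height = 4


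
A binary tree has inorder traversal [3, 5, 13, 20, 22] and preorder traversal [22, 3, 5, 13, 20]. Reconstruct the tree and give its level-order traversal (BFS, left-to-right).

Inorder:  [3, 5, 13, 20, 22]
Preorder: [22, 3, 5, 13, 20]
Algorithm: preorder visits root first, so consume preorder in order;
for each root, split the current inorder slice at that value into
left-subtree inorder and right-subtree inorder, then recurse.
Recursive splits:
  root=22; inorder splits into left=[3, 5, 13, 20], right=[]
  root=3; inorder splits into left=[], right=[5, 13, 20]
  root=5; inorder splits into left=[], right=[13, 20]
  root=13; inorder splits into left=[], right=[20]
  root=20; inorder splits into left=[], right=[]
Reconstructed level-order: [22, 3, 5, 13, 20]


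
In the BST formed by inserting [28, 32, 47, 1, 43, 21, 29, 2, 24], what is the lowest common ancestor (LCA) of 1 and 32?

Tree insertion order: [28, 32, 47, 1, 43, 21, 29, 2, 24]
Tree (level-order array): [28, 1, 32, None, 21, 29, 47, 2, 24, None, None, 43]
In a BST, the LCA of p=1, q=32 is the first node v on the
root-to-leaf path with p <= v <= q (go left if both < v, right if both > v).
Walk from root:
  at 28: 1 <= 28 <= 32, this is the LCA
LCA = 28


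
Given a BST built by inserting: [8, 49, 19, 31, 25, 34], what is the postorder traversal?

Tree insertion order: [8, 49, 19, 31, 25, 34]
Tree (level-order array): [8, None, 49, 19, None, None, 31, 25, 34]
Postorder traversal: [25, 34, 31, 19, 49, 8]


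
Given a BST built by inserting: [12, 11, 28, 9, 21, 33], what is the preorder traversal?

Tree insertion order: [12, 11, 28, 9, 21, 33]
Tree (level-order array): [12, 11, 28, 9, None, 21, 33]
Preorder traversal: [12, 11, 9, 28, 21, 33]


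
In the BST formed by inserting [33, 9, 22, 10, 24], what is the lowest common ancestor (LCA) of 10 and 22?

Tree insertion order: [33, 9, 22, 10, 24]
Tree (level-order array): [33, 9, None, None, 22, 10, 24]
In a BST, the LCA of p=10, q=22 is the first node v on the
root-to-leaf path with p <= v <= q (go left if both < v, right if both > v).
Walk from root:
  at 33: both 10 and 22 < 33, go left
  at 9: both 10 and 22 > 9, go right
  at 22: 10 <= 22 <= 22, this is the LCA
LCA = 22


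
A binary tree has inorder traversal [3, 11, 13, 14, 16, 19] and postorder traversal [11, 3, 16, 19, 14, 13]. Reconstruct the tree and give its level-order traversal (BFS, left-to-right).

Inorder:   [3, 11, 13, 14, 16, 19]
Postorder: [11, 3, 16, 19, 14, 13]
Algorithm: postorder visits root last, so walk postorder right-to-left;
each value is the root of the current inorder slice — split it at that
value, recurse on the right subtree first, then the left.
Recursive splits:
  root=13; inorder splits into left=[3, 11], right=[14, 16, 19]
  root=14; inorder splits into left=[], right=[16, 19]
  root=19; inorder splits into left=[16], right=[]
  root=16; inorder splits into left=[], right=[]
  root=3; inorder splits into left=[], right=[11]
  root=11; inorder splits into left=[], right=[]
Reconstructed level-order: [13, 3, 14, 11, 19, 16]


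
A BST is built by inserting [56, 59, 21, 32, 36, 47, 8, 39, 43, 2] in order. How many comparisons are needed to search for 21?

Search path for 21: 56 -> 21
Found: True
Comparisons: 2


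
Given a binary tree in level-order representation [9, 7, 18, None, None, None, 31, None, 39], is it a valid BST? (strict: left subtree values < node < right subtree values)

Level-order array: [9, 7, 18, None, None, None, 31, None, 39]
Validate using subtree bounds (lo, hi): at each node, require lo < value < hi,
then recurse left with hi=value and right with lo=value.
Preorder trace (stopping at first violation):
  at node 9 with bounds (-inf, +inf): OK
  at node 7 with bounds (-inf, 9): OK
  at node 18 with bounds (9, +inf): OK
  at node 31 with bounds (18, +inf): OK
  at node 39 with bounds (31, +inf): OK
No violation found at any node.
Result: Valid BST


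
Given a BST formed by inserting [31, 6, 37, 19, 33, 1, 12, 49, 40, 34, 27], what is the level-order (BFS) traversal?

Tree insertion order: [31, 6, 37, 19, 33, 1, 12, 49, 40, 34, 27]
Tree (level-order array): [31, 6, 37, 1, 19, 33, 49, None, None, 12, 27, None, 34, 40]
BFS from the root, enqueuing left then right child of each popped node:
  queue [31] -> pop 31, enqueue [6, 37], visited so far: [31]
  queue [6, 37] -> pop 6, enqueue [1, 19], visited so far: [31, 6]
  queue [37, 1, 19] -> pop 37, enqueue [33, 49], visited so far: [31, 6, 37]
  queue [1, 19, 33, 49] -> pop 1, enqueue [none], visited so far: [31, 6, 37, 1]
  queue [19, 33, 49] -> pop 19, enqueue [12, 27], visited so far: [31, 6, 37, 1, 19]
  queue [33, 49, 12, 27] -> pop 33, enqueue [34], visited so far: [31, 6, 37, 1, 19, 33]
  queue [49, 12, 27, 34] -> pop 49, enqueue [40], visited so far: [31, 6, 37, 1, 19, 33, 49]
  queue [12, 27, 34, 40] -> pop 12, enqueue [none], visited so far: [31, 6, 37, 1, 19, 33, 49, 12]
  queue [27, 34, 40] -> pop 27, enqueue [none], visited so far: [31, 6, 37, 1, 19, 33, 49, 12, 27]
  queue [34, 40] -> pop 34, enqueue [none], visited so far: [31, 6, 37, 1, 19, 33, 49, 12, 27, 34]
  queue [40] -> pop 40, enqueue [none], visited so far: [31, 6, 37, 1, 19, 33, 49, 12, 27, 34, 40]
Result: [31, 6, 37, 1, 19, 33, 49, 12, 27, 34, 40]


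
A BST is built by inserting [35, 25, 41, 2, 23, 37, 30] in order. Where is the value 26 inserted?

Starting tree (level order): [35, 25, 41, 2, 30, 37, None, None, 23]
Insertion path: 35 -> 25 -> 30
Result: insert 26 as left child of 30
Final tree (level order): [35, 25, 41, 2, 30, 37, None, None, 23, 26]


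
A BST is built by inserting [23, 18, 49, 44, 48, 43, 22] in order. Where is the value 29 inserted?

Starting tree (level order): [23, 18, 49, None, 22, 44, None, None, None, 43, 48]
Insertion path: 23 -> 49 -> 44 -> 43
Result: insert 29 as left child of 43
Final tree (level order): [23, 18, 49, None, 22, 44, None, None, None, 43, 48, 29]


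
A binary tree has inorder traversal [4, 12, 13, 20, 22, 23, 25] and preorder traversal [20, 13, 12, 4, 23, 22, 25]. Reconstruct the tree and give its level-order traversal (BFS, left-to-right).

Inorder:  [4, 12, 13, 20, 22, 23, 25]
Preorder: [20, 13, 12, 4, 23, 22, 25]
Algorithm: preorder visits root first, so consume preorder in order;
for each root, split the current inorder slice at that value into
left-subtree inorder and right-subtree inorder, then recurse.
Recursive splits:
  root=20; inorder splits into left=[4, 12, 13], right=[22, 23, 25]
  root=13; inorder splits into left=[4, 12], right=[]
  root=12; inorder splits into left=[4], right=[]
  root=4; inorder splits into left=[], right=[]
  root=23; inorder splits into left=[22], right=[25]
  root=22; inorder splits into left=[], right=[]
  root=25; inorder splits into left=[], right=[]
Reconstructed level-order: [20, 13, 23, 12, 22, 25, 4]


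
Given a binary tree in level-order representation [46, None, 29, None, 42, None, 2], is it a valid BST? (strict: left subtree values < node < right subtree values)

Level-order array: [46, None, 29, None, 42, None, 2]
Validate using subtree bounds (lo, hi): at each node, require lo < value < hi,
then recurse left with hi=value and right with lo=value.
Preorder trace (stopping at first violation):
  at node 46 with bounds (-inf, +inf): OK
  at node 29 with bounds (46, +inf): VIOLATION
Node 29 violates its bound: not (46 < 29 < +inf).
Result: Not a valid BST


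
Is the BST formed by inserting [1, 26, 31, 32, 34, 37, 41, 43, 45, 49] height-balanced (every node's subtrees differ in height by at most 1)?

Tree (level-order array): [1, None, 26, None, 31, None, 32, None, 34, None, 37, None, 41, None, 43, None, 45, None, 49]
Definition: a tree is height-balanced if, at every node, |h(left) - h(right)| <= 1 (empty subtree has height -1).
Bottom-up per-node check:
  node 49: h_left=-1, h_right=-1, diff=0 [OK], height=0
  node 45: h_left=-1, h_right=0, diff=1 [OK], height=1
  node 43: h_left=-1, h_right=1, diff=2 [FAIL (|-1-1|=2 > 1)], height=2
  node 41: h_left=-1, h_right=2, diff=3 [FAIL (|-1-2|=3 > 1)], height=3
  node 37: h_left=-1, h_right=3, diff=4 [FAIL (|-1-3|=4 > 1)], height=4
  node 34: h_left=-1, h_right=4, diff=5 [FAIL (|-1-4|=5 > 1)], height=5
  node 32: h_left=-1, h_right=5, diff=6 [FAIL (|-1-5|=6 > 1)], height=6
  node 31: h_left=-1, h_right=6, diff=7 [FAIL (|-1-6|=7 > 1)], height=7
  node 26: h_left=-1, h_right=7, diff=8 [FAIL (|-1-7|=8 > 1)], height=8
  node 1: h_left=-1, h_right=8, diff=9 [FAIL (|-1-8|=9 > 1)], height=9
Node 43 violates the condition: |-1 - 1| = 2 > 1.
Result: Not balanced


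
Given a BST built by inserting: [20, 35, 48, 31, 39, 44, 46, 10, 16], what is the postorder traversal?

Tree insertion order: [20, 35, 48, 31, 39, 44, 46, 10, 16]
Tree (level-order array): [20, 10, 35, None, 16, 31, 48, None, None, None, None, 39, None, None, 44, None, 46]
Postorder traversal: [16, 10, 31, 46, 44, 39, 48, 35, 20]


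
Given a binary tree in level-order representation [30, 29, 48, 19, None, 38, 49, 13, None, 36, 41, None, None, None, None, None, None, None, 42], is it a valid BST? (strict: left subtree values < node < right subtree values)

Level-order array: [30, 29, 48, 19, None, 38, 49, 13, None, 36, 41, None, None, None, None, None, None, None, 42]
Validate using subtree bounds (lo, hi): at each node, require lo < value < hi,
then recurse left with hi=value and right with lo=value.
Preorder trace (stopping at first violation):
  at node 30 with bounds (-inf, +inf): OK
  at node 29 with bounds (-inf, 30): OK
  at node 19 with bounds (-inf, 29): OK
  at node 13 with bounds (-inf, 19): OK
  at node 48 with bounds (30, +inf): OK
  at node 38 with bounds (30, 48): OK
  at node 36 with bounds (30, 38): OK
  at node 41 with bounds (38, 48): OK
  at node 42 with bounds (41, 48): OK
  at node 49 with bounds (48, +inf): OK
No violation found at any node.
Result: Valid BST


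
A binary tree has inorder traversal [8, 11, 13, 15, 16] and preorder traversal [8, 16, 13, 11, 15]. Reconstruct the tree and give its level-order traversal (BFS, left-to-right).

Inorder:  [8, 11, 13, 15, 16]
Preorder: [8, 16, 13, 11, 15]
Algorithm: preorder visits root first, so consume preorder in order;
for each root, split the current inorder slice at that value into
left-subtree inorder and right-subtree inorder, then recurse.
Recursive splits:
  root=8; inorder splits into left=[], right=[11, 13, 15, 16]
  root=16; inorder splits into left=[11, 13, 15], right=[]
  root=13; inorder splits into left=[11], right=[15]
  root=11; inorder splits into left=[], right=[]
  root=15; inorder splits into left=[], right=[]
Reconstructed level-order: [8, 16, 13, 11, 15]


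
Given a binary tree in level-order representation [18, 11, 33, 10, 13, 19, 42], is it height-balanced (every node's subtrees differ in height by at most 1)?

Tree (level-order array): [18, 11, 33, 10, 13, 19, 42]
Definition: a tree is height-balanced if, at every node, |h(left) - h(right)| <= 1 (empty subtree has height -1).
Bottom-up per-node check:
  node 10: h_left=-1, h_right=-1, diff=0 [OK], height=0
  node 13: h_left=-1, h_right=-1, diff=0 [OK], height=0
  node 11: h_left=0, h_right=0, diff=0 [OK], height=1
  node 19: h_left=-1, h_right=-1, diff=0 [OK], height=0
  node 42: h_left=-1, h_right=-1, diff=0 [OK], height=0
  node 33: h_left=0, h_right=0, diff=0 [OK], height=1
  node 18: h_left=1, h_right=1, diff=0 [OK], height=2
All nodes satisfy the balance condition.
Result: Balanced


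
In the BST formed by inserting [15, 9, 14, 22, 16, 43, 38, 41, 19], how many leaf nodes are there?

Tree built from: [15, 9, 14, 22, 16, 43, 38, 41, 19]
Tree (level-order array): [15, 9, 22, None, 14, 16, 43, None, None, None, 19, 38, None, None, None, None, 41]
Rule: A leaf has 0 children.
Per-node child counts:
  node 15: 2 child(ren)
  node 9: 1 child(ren)
  node 14: 0 child(ren)
  node 22: 2 child(ren)
  node 16: 1 child(ren)
  node 19: 0 child(ren)
  node 43: 1 child(ren)
  node 38: 1 child(ren)
  node 41: 0 child(ren)
Matching nodes: [14, 19, 41]
Count of leaf nodes: 3


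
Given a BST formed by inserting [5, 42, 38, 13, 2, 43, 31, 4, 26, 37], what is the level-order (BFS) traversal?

Tree insertion order: [5, 42, 38, 13, 2, 43, 31, 4, 26, 37]
Tree (level-order array): [5, 2, 42, None, 4, 38, 43, None, None, 13, None, None, None, None, 31, 26, 37]
BFS from the root, enqueuing left then right child of each popped node:
  queue [5] -> pop 5, enqueue [2, 42], visited so far: [5]
  queue [2, 42] -> pop 2, enqueue [4], visited so far: [5, 2]
  queue [42, 4] -> pop 42, enqueue [38, 43], visited so far: [5, 2, 42]
  queue [4, 38, 43] -> pop 4, enqueue [none], visited so far: [5, 2, 42, 4]
  queue [38, 43] -> pop 38, enqueue [13], visited so far: [5, 2, 42, 4, 38]
  queue [43, 13] -> pop 43, enqueue [none], visited so far: [5, 2, 42, 4, 38, 43]
  queue [13] -> pop 13, enqueue [31], visited so far: [5, 2, 42, 4, 38, 43, 13]
  queue [31] -> pop 31, enqueue [26, 37], visited so far: [5, 2, 42, 4, 38, 43, 13, 31]
  queue [26, 37] -> pop 26, enqueue [none], visited so far: [5, 2, 42, 4, 38, 43, 13, 31, 26]
  queue [37] -> pop 37, enqueue [none], visited so far: [5, 2, 42, 4, 38, 43, 13, 31, 26, 37]
Result: [5, 2, 42, 4, 38, 43, 13, 31, 26, 37]


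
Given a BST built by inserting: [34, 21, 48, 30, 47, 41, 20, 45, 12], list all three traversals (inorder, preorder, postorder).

Tree insertion order: [34, 21, 48, 30, 47, 41, 20, 45, 12]
Tree (level-order array): [34, 21, 48, 20, 30, 47, None, 12, None, None, None, 41, None, None, None, None, 45]
Inorder (L, root, R): [12, 20, 21, 30, 34, 41, 45, 47, 48]
Preorder (root, L, R): [34, 21, 20, 12, 30, 48, 47, 41, 45]
Postorder (L, R, root): [12, 20, 30, 21, 45, 41, 47, 48, 34]


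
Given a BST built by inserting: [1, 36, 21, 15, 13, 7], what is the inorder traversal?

Tree insertion order: [1, 36, 21, 15, 13, 7]
Tree (level-order array): [1, None, 36, 21, None, 15, None, 13, None, 7]
Inorder traversal: [1, 7, 13, 15, 21, 36]


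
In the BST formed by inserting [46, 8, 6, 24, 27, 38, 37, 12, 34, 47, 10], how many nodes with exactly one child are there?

Tree built from: [46, 8, 6, 24, 27, 38, 37, 12, 34, 47, 10]
Tree (level-order array): [46, 8, 47, 6, 24, None, None, None, None, 12, 27, 10, None, None, 38, None, None, 37, None, 34]
Rule: These are nodes with exactly 1 non-null child.
Per-node child counts:
  node 46: 2 child(ren)
  node 8: 2 child(ren)
  node 6: 0 child(ren)
  node 24: 2 child(ren)
  node 12: 1 child(ren)
  node 10: 0 child(ren)
  node 27: 1 child(ren)
  node 38: 1 child(ren)
  node 37: 1 child(ren)
  node 34: 0 child(ren)
  node 47: 0 child(ren)
Matching nodes: [12, 27, 38, 37]
Count of nodes with exactly one child: 4


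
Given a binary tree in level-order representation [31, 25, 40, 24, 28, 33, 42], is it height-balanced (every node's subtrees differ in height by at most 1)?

Tree (level-order array): [31, 25, 40, 24, 28, 33, 42]
Definition: a tree is height-balanced if, at every node, |h(left) - h(right)| <= 1 (empty subtree has height -1).
Bottom-up per-node check:
  node 24: h_left=-1, h_right=-1, diff=0 [OK], height=0
  node 28: h_left=-1, h_right=-1, diff=0 [OK], height=0
  node 25: h_left=0, h_right=0, diff=0 [OK], height=1
  node 33: h_left=-1, h_right=-1, diff=0 [OK], height=0
  node 42: h_left=-1, h_right=-1, diff=0 [OK], height=0
  node 40: h_left=0, h_right=0, diff=0 [OK], height=1
  node 31: h_left=1, h_right=1, diff=0 [OK], height=2
All nodes satisfy the balance condition.
Result: Balanced


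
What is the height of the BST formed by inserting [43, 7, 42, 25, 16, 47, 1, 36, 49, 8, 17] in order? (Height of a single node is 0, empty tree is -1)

Insertion order: [43, 7, 42, 25, 16, 47, 1, 36, 49, 8, 17]
Tree (level-order array): [43, 7, 47, 1, 42, None, 49, None, None, 25, None, None, None, 16, 36, 8, 17]
Compute height bottom-up (empty subtree = -1):
  height(1) = 1 + max(-1, -1) = 0
  height(8) = 1 + max(-1, -1) = 0
  height(17) = 1 + max(-1, -1) = 0
  height(16) = 1 + max(0, 0) = 1
  height(36) = 1 + max(-1, -1) = 0
  height(25) = 1 + max(1, 0) = 2
  height(42) = 1 + max(2, -1) = 3
  height(7) = 1 + max(0, 3) = 4
  height(49) = 1 + max(-1, -1) = 0
  height(47) = 1 + max(-1, 0) = 1
  height(43) = 1 + max(4, 1) = 5
Height = 5


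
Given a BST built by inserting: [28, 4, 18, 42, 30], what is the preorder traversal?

Tree insertion order: [28, 4, 18, 42, 30]
Tree (level-order array): [28, 4, 42, None, 18, 30]
Preorder traversal: [28, 4, 18, 42, 30]


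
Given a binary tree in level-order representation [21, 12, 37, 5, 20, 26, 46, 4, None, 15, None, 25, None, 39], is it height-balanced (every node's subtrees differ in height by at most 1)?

Tree (level-order array): [21, 12, 37, 5, 20, 26, 46, 4, None, 15, None, 25, None, 39]
Definition: a tree is height-balanced if, at every node, |h(left) - h(right)| <= 1 (empty subtree has height -1).
Bottom-up per-node check:
  node 4: h_left=-1, h_right=-1, diff=0 [OK], height=0
  node 5: h_left=0, h_right=-1, diff=1 [OK], height=1
  node 15: h_left=-1, h_right=-1, diff=0 [OK], height=0
  node 20: h_left=0, h_right=-1, diff=1 [OK], height=1
  node 12: h_left=1, h_right=1, diff=0 [OK], height=2
  node 25: h_left=-1, h_right=-1, diff=0 [OK], height=0
  node 26: h_left=0, h_right=-1, diff=1 [OK], height=1
  node 39: h_left=-1, h_right=-1, diff=0 [OK], height=0
  node 46: h_left=0, h_right=-1, diff=1 [OK], height=1
  node 37: h_left=1, h_right=1, diff=0 [OK], height=2
  node 21: h_left=2, h_right=2, diff=0 [OK], height=3
All nodes satisfy the balance condition.
Result: Balanced


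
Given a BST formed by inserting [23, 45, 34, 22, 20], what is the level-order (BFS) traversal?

Tree insertion order: [23, 45, 34, 22, 20]
Tree (level-order array): [23, 22, 45, 20, None, 34]
BFS from the root, enqueuing left then right child of each popped node:
  queue [23] -> pop 23, enqueue [22, 45], visited so far: [23]
  queue [22, 45] -> pop 22, enqueue [20], visited so far: [23, 22]
  queue [45, 20] -> pop 45, enqueue [34], visited so far: [23, 22, 45]
  queue [20, 34] -> pop 20, enqueue [none], visited so far: [23, 22, 45, 20]
  queue [34] -> pop 34, enqueue [none], visited so far: [23, 22, 45, 20, 34]
Result: [23, 22, 45, 20, 34]


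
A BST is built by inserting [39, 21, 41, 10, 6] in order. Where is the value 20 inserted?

Starting tree (level order): [39, 21, 41, 10, None, None, None, 6]
Insertion path: 39 -> 21 -> 10
Result: insert 20 as right child of 10
Final tree (level order): [39, 21, 41, 10, None, None, None, 6, 20]


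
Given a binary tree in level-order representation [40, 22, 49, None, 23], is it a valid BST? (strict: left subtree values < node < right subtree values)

Level-order array: [40, 22, 49, None, 23]
Validate using subtree bounds (lo, hi): at each node, require lo < value < hi,
then recurse left with hi=value and right with lo=value.
Preorder trace (stopping at first violation):
  at node 40 with bounds (-inf, +inf): OK
  at node 22 with bounds (-inf, 40): OK
  at node 23 with bounds (22, 40): OK
  at node 49 with bounds (40, +inf): OK
No violation found at any node.
Result: Valid BST


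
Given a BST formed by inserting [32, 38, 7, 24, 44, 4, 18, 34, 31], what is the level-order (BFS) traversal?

Tree insertion order: [32, 38, 7, 24, 44, 4, 18, 34, 31]
Tree (level-order array): [32, 7, 38, 4, 24, 34, 44, None, None, 18, 31]
BFS from the root, enqueuing left then right child of each popped node:
  queue [32] -> pop 32, enqueue [7, 38], visited so far: [32]
  queue [7, 38] -> pop 7, enqueue [4, 24], visited so far: [32, 7]
  queue [38, 4, 24] -> pop 38, enqueue [34, 44], visited so far: [32, 7, 38]
  queue [4, 24, 34, 44] -> pop 4, enqueue [none], visited so far: [32, 7, 38, 4]
  queue [24, 34, 44] -> pop 24, enqueue [18, 31], visited so far: [32, 7, 38, 4, 24]
  queue [34, 44, 18, 31] -> pop 34, enqueue [none], visited so far: [32, 7, 38, 4, 24, 34]
  queue [44, 18, 31] -> pop 44, enqueue [none], visited so far: [32, 7, 38, 4, 24, 34, 44]
  queue [18, 31] -> pop 18, enqueue [none], visited so far: [32, 7, 38, 4, 24, 34, 44, 18]
  queue [31] -> pop 31, enqueue [none], visited so far: [32, 7, 38, 4, 24, 34, 44, 18, 31]
Result: [32, 7, 38, 4, 24, 34, 44, 18, 31]
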